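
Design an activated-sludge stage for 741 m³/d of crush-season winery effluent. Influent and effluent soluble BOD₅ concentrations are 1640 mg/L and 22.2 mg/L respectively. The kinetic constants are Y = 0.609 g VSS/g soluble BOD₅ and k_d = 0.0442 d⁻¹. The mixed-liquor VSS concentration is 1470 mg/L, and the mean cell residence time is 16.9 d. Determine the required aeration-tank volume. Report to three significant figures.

From the SRT design equation V = Y Q (S₀−S) θ_c / [X (1 + k_d θ_c)] = 0.609 × 741 × (1640 − 22.2) × 16.9 / [1470 × (1 + 0.0442 × 16.9)] = 1.23×10^7 / 2568 = 4804 m³.

V ≈ 4800 m³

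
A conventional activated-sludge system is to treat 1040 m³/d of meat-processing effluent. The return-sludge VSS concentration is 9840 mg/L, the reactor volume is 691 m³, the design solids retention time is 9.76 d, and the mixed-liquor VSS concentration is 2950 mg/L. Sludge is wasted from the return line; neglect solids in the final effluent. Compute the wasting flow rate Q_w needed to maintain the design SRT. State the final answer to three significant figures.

Q_w = (V·X)/(θ_c X_r) = 691.0 × 2950 / (9.76 × 9840) = 21.23 m³/d.

Q_w ≈ 21.2 m³/d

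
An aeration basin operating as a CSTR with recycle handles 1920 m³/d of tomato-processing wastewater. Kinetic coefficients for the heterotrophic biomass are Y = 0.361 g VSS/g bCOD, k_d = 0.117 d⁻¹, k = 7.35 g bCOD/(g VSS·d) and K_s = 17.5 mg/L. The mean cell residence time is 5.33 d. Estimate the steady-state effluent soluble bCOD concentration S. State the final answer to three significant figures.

S ≈ 2.27 mg/L

For a completely mixed reactor with recycle the Lawrence–McCarty relation gives S = K_s·(1 + k_d·θ_c) / [θ_c·(Y·k − k_d) − 1] = 17.5 × (1 + 0.117 × 5.33) / [5.33 × (0.361 × 7.35 − 0.117) − 1] = 28.41 / 12.52 = 2.270 mg/L.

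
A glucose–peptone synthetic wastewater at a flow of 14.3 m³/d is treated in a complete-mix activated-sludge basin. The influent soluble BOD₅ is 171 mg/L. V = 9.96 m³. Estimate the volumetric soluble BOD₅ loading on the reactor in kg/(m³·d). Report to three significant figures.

L_v ≈ 0.246 kg soluble BOD₅/(m³·d)

Applied soluble BOD₅ load per unit volume = Q·S₀/V = (14.3 × 171/1000)/9.960 = 0.2455 kg soluble BOD₅·m⁻³·d⁻¹.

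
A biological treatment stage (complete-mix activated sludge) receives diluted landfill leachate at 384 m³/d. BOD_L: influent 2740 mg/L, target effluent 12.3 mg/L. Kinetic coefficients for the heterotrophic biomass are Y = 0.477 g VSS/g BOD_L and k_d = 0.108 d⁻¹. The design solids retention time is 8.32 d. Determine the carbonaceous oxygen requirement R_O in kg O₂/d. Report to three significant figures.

R_O ≈ 674 kg O₂/d

The observed yield is Y_obs = Y/(1 + k_d·θ_c) = 0.477 / (1 + 0.108 × 8.32) = 0.477 / 1.899 = 0.2512 g VSS per g BOD_L removed.
Substrate removed = Q·(S₀ − S) = 384 m³/d × (2740 − 12.3) g/m³ = 1.05×10^6 g/d = 1047 kg/d.
Biomass synthesised: P_X = Y_obs × 1047 = 263.2 kg VSS/d.
R_O = Q·(S₀ − S) − 1.42·P_X = 1047 − 1.42 × 263.2 = 673.7 kg O₂/d.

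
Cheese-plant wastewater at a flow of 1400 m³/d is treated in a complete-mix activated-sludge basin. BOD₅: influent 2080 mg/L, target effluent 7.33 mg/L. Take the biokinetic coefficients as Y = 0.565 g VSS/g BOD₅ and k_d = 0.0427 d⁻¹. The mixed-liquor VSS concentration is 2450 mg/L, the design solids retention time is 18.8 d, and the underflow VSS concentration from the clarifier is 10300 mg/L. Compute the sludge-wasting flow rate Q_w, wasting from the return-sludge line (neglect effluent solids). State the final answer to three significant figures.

Q_w ≈ 88.3 m³/d

From the SRT design equation V = Y Q (S₀−S) θ_c / [X (1 + k_d θ_c)] = 0.565 × 1400 × (2080 − 7.33) × 18.8 / [2450 × (1 + 0.0427 × 18.8)] = 3.08×10^7 / 4417 = 6978 m³.
θ_c = V·X/(Q_w·X_r) when wasting from the recycle, so Q_w = V·X/(θ_c·X_r) = 6978 × 2450 / (18.8 × 10300) = 88.29 m³/d.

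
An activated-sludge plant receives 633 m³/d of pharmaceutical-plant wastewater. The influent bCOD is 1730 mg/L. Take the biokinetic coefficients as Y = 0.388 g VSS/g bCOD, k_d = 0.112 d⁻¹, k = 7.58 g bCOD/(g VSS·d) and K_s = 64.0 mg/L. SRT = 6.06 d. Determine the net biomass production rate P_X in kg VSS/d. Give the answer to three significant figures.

Effluent substrate depends only on kinetics and SRT: S = K_s(1 + k_d θ_c) / [θ_c(Yk − k_d) − 1] = 64.0 × (1 + 0.112 × 6.06) / [6.06 × (0.388 × 7.58 − 0.112) − 1] = 107.4 / 16.14 = 6.655 mg/L.
Observed yield with endogenous decay: Y_obs = Y / (1 + k_d·θ_c) = 0.388 / (1 + 0.112 × 6.06) = 0.388 / 1.679 = 0.2311 g VSS/g bCOD.
Substrate removed = Q·(S₀ − S) = 633 m³/d × (1730 − 6.65) g/m³ = 1.09×10^6 g/d = 1091 kg/d.
So the net sludge growth is P_X = 0.2311 × 1091 = 252.1 kg VSS/d.

P_X ≈ 252 kg VSS/d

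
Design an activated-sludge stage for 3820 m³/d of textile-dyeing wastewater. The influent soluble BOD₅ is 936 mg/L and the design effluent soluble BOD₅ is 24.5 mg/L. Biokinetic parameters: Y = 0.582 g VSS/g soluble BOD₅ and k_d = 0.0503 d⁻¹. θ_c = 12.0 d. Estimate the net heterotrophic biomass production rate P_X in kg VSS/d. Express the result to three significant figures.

P_X ≈ 1260 kg VSS/d

Correct the yield for decay: Y_obs = Y/(1 + k_d θ_c) = 0.582 / (1 + 0.0503 × 12.0) = 0.582 / 1.604 = 0.3629.
Substrate removed = Q·(S₀ − S) = 3820 m³/d × (936 − 24.5) g/m³ = 3.48×10^6 g/d = 3482 kg/d.
P_X = Y_obs · Q(S₀ − S) = 0.3629 × 3482 = 1264 kg VSS/d.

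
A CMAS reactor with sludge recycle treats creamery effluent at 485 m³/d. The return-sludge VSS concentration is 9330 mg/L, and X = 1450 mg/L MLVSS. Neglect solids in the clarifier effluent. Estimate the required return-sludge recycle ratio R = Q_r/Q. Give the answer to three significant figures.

R ≈ 0.184

Solids balance on the clarifier gives (1+R)X = R·X_r, so R = X/(X_r − X) = 1450 / (9330 − 1450) = 0.1840.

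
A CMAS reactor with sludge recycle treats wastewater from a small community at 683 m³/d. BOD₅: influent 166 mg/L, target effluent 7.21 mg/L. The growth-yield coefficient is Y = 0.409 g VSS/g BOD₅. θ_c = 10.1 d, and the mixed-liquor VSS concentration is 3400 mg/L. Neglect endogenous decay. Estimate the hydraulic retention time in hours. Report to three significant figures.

V·X = Y·Q·ΔS·θ_c gives V = 0.409 × 683 × (166 − 7.21) × 10.1 / 3400 = 131.8 m³.
τ = V/Q = 131.8/683 = 0.1929 d, or 4.630 h.

τ ≈ 4.63 h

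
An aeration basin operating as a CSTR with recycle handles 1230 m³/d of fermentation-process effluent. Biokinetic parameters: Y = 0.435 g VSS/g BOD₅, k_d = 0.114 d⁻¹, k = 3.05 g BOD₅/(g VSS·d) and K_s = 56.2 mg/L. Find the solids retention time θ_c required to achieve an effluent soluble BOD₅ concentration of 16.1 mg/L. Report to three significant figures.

At the target effluent, Y k S/(K_s+S) = 0.435×3.05×16.1/72.30 = 0.2954 d⁻¹.
Then 1/θ_c = μ − k_d = 0.2954 − 0.114 = 0.1814 d⁻¹, giving θ_c = 5.511 d.

θ_c ≈ 5.51 d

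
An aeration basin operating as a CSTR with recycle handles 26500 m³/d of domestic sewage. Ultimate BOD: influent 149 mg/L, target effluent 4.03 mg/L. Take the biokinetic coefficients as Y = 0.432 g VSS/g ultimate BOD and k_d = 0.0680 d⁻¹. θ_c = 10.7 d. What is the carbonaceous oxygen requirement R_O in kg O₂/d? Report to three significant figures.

R_O ≈ 2480 kg O₂/d

Observed yield with endogenous decay: Y_obs = Y / (1 + k_d·θ_c) = 0.432 / (1 + 0.0680 × 10.7) = 0.432 / 1.728 = 0.2501 g VSS/g ultimate BOD.
Substrate removed = Q·(S₀ − S) = 26500 m³/d × (149 − 4.03) g/m³ = 3.84×10^6 g/d = 3842 kg/d.
P_X = Y_obs·Q·(S₀ − S) = 0.2501 × 3842 = 960.6 kg VSS/d.
Carbonaceous O₂ demand = substrate oxidised − cell-mass equivalent = 3842 − 1.42 × 960.6 = 2478 kg O₂/d.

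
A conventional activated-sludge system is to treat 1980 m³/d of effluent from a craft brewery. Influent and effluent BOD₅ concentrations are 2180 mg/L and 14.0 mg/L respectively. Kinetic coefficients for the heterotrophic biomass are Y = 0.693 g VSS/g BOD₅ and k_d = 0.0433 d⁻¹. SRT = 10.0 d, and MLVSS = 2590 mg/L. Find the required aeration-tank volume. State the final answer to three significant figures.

V ≈ 8010 m³

Steady-state biomass mass balance: V·X·(1 + k_d·θ_c) = Y·Q·(S₀ − S)·θ_c, so V = 0.693 × 1980 × (2180 − 14.0) × 10.0 / [2590 × (1 + 0.0433 × 10.0)] = 2.97×10^7 / 3711 = 8008 m³.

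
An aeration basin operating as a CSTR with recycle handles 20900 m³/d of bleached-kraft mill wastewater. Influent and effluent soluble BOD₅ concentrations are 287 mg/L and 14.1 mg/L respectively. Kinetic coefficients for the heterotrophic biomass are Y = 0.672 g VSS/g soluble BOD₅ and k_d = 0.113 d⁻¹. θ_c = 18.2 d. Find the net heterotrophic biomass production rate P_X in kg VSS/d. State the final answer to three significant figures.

P_X ≈ 1250 kg VSS/d

Correct the yield for decay: Y_obs = Y/(1 + k_d θ_c) = 0.672 / (1 + 0.113 × 18.2) = 0.672 / 3.057 = 0.2199.
Q·(S₀ − S) = 20900 × (287 − 14.1) × 10⁻³ = 5704 kg/d removed.
P_X = Y_obs · Q(S₀ − S) = 0.2199 × 5704 = 1254 kg VSS/d.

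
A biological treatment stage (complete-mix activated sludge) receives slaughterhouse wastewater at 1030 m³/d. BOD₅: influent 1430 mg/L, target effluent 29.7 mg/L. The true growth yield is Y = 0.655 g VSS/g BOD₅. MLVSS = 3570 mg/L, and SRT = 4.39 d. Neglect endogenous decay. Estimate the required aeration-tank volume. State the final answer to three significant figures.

Biomass mass balance (decay neglected): V·X = Y·Q·(S₀ − S)·θ_c, so V = 0.655 × 1030 × (1430 − 29.7) × 4.39 / 3570 = 1162 m³.

V ≈ 1160 m³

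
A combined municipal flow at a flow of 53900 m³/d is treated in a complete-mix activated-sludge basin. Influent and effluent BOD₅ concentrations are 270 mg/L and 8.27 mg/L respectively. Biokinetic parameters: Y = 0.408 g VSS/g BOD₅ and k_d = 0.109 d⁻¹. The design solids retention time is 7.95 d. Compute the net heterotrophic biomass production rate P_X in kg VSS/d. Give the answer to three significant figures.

P_X ≈ 3080 kg VSS/d

Y_obs = Y / (1 + k_d θ_c) = 0.408 / (1 + 0.109 × 7.95) = 0.408 / 1.867 = 0.2186.
ΔS = 270 − 8.27 = 261.7 mg/L, so the substrate removal rate is 53900 × 261.7/1000 = 14107 kg BOD₅/d.
P_X = Y_obs · Q(S₀ − S) = 0.2186 × 14107 = 3084 kg VSS/d.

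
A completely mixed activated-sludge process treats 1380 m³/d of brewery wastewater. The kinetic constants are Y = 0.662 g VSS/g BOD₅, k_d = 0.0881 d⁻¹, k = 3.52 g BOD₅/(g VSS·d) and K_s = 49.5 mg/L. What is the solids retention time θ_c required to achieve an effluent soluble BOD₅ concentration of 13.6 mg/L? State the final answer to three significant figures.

At the target effluent, Y k S/(K_s+S) = 0.662×3.52×13.6/63.10 = 0.5022 d⁻¹.
θ_c = 1/(μ − k_d) = 1/(0.5022 − 0.0881) = 1/0.4141 = 2.415 d.

θ_c ≈ 2.41 d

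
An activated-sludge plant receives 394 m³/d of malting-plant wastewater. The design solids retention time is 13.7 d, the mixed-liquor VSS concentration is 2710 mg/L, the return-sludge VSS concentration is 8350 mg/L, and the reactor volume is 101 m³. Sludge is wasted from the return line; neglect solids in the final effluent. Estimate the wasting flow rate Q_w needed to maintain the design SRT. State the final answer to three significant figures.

Wasting from the return line (neglecting effluent solids): Q_w = V·X / (θ_c·X_r) = 101.0 × 2710 / (13.7 × 8350) = 2.393 m³/d.

Q_w ≈ 2.39 m³/d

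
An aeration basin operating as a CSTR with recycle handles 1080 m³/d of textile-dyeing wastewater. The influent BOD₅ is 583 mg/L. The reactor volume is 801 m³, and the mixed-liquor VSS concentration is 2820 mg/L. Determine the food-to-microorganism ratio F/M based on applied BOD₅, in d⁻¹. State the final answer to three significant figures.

F/M ≈ 0.279 d⁻¹

F/M = applied load / biomass = Q·S₀/(V·X) = 1080 × 583 / (801.0 × 2820) = 0.2787 d⁻¹.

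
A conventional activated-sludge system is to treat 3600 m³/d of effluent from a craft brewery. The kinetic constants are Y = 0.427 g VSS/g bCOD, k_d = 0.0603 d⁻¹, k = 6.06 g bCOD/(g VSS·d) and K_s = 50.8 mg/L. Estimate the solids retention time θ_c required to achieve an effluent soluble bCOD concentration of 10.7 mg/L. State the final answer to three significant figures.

θ_c ≈ 2.56 d

From 1/θ_c = Y·k·S/(K_s + S) − k_d: Y·k·S/(K_s+S) = 0.427 × 6.06 × 10.7 / (50.8 + 10.7) = 0.4502 d⁻¹.
1/θ_c = 0.4502 − 0.0603 = 0.3899 d⁻¹, so θ_c = 2.565 d.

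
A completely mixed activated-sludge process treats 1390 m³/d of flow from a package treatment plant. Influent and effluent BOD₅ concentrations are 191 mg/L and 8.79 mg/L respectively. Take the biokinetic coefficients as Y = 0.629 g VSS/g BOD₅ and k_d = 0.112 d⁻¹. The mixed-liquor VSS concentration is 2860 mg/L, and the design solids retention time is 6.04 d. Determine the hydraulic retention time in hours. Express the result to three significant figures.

Rearranging the biomass balance for a CMAS with decay, V = Y·Q·ΔS·θ_c / [X·(1+k_d θ_c)] = 0.629 × 1390 × (191 − 8.79) × 6.04 / [2860 × (1 + 0.112 × 6.04)] = 9.62×10^5 / 4795 = 200.7 m³.
HRT = V/Q = 200.7 m³ / 1390 m³·d⁻¹ = 0.1444 d × 24 = 3.465 h.

τ ≈ 3.47 h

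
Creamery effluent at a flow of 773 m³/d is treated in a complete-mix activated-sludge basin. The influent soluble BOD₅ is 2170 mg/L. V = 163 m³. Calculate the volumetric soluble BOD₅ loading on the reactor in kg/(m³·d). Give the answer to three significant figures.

L_v ≈ 10.3 kg soluble BOD₅/(m³·d)

Volumetric loading L_v = Q·S₀ / V = 773 × 2170 g/m³ / 163.0 m³ = 10291 g/(m³·d) = 10.29 kg soluble BOD₅/(m³·d).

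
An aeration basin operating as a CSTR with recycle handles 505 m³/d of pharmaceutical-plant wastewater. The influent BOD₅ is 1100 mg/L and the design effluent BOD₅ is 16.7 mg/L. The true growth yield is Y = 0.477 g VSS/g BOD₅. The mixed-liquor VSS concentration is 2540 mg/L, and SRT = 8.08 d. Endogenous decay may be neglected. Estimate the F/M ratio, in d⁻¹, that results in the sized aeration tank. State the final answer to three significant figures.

F/M ≈ 0.263 d⁻¹

Biomass mass balance (decay neglected): V·X = Y·Q·(S₀ − S)·θ_c, so V = 0.477 × 505 × (1100 − 16.7) × 8.08 / 2540 = 830.1 m³.
F/M = Q·S₀ / (V·X) = 505 × 1100 / (830.1 × 2540) = 0.2635 g BOD₅·(g VSS·d)⁻¹.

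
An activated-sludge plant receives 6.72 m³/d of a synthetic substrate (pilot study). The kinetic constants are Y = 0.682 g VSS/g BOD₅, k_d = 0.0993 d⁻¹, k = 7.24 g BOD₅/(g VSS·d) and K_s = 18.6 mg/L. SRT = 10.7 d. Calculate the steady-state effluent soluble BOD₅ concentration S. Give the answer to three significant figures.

S ≈ 0.756 mg/L

Effluent substrate depends only on kinetics and SRT: S = K_s(1 + k_d θ_c) / [θ_c(Yk − k_d) − 1] = 18.6 × (1 + 0.0993 × 10.7) / [10.7 × (0.682 × 7.24 − 0.0993) − 1] = 38.36 / 50.77 = 0.7556 mg/L.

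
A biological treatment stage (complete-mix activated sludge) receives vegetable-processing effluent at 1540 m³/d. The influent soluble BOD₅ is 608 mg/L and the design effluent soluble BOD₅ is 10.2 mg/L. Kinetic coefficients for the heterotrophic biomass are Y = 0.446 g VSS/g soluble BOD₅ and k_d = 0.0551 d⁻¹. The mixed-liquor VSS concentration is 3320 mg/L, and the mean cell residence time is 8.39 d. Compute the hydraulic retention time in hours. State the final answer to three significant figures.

Steady-state biomass mass balance: V·X·(1 + k_d·θ_c) = Y·Q·(S₀ − S)·θ_c, so V = 0.446 × 1540 × (608 − 10.2) × 8.39 / [3320 × (1 + 0.0551 × 8.39)] = 3.44×10^6 / 4855 = 709.6 m³.
HRT = V/Q = 709.6 m³ / 1540 m³·d⁻¹ = 0.4608 d × 24 = 11.06 h.

τ ≈ 11.1 h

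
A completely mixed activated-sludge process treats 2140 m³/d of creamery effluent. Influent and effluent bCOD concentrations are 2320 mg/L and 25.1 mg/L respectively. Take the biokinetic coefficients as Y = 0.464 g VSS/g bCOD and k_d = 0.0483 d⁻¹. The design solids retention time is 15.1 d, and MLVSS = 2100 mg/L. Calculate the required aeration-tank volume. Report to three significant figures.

V ≈ 9470 m³

Steady-state biomass mass balance: V·X·(1 + k_d·θ_c) = Y·Q·(S₀ − S)·θ_c, so V = 0.464 × 2140 × (2320 − 25.1) × 15.1 / [2100 × (1 + 0.0483 × 15.1)] = 3.44×10^7 / 3632 = 9475 m³.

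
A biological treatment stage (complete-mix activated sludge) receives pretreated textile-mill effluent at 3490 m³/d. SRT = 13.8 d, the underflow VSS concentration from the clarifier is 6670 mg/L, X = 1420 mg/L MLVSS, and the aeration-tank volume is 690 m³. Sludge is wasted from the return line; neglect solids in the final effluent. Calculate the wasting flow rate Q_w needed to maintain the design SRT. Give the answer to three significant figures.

θ_c = V·X/(Q_w·X_r) when wasting from the recycle, so Q_w = V·X/(θ_c·X_r) = 690.0 × 1420 / (13.8 × 6670) = 10.64 m³/d.

Q_w ≈ 10.6 m³/d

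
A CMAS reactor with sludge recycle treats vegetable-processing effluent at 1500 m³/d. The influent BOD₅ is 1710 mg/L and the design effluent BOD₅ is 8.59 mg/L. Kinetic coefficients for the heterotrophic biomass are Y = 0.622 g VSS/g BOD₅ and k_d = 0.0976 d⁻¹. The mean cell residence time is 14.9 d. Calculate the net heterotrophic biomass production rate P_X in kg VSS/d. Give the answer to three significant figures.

P_X ≈ 647 kg VSS/d

Y_obs = Y / (1 + k_d θ_c) = 0.622 / (1 + 0.0976 × 14.9) = 0.622 / 2.454 = 0.2534.
Substrate removed = Q·(S₀ − S) = 1500 m³/d × (1710 − 8.59) g/m³ = 2.55×10^6 g/d = 2552 kg/d.
Net biomass production P_X = Y_obs × Q·(S₀ − S) = 0.2534 × 2552 = 646.8 kg VSS/d.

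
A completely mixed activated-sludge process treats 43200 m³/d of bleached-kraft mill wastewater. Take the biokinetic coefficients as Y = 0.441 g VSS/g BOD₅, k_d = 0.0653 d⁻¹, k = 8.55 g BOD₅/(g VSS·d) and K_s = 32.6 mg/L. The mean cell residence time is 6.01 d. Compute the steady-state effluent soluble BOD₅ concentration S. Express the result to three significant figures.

S ≈ 2.13 mg/L

Effluent substrate depends only on kinetics and SRT: S = K_s(1 + k_d θ_c) / [θ_c(Yk − k_d) − 1] = 32.6 × (1 + 0.0653 × 6.01) / [6.01 × (0.441 × 8.55 − 0.0653) − 1] = 45.39 / 21.27 = 2.134 mg/L.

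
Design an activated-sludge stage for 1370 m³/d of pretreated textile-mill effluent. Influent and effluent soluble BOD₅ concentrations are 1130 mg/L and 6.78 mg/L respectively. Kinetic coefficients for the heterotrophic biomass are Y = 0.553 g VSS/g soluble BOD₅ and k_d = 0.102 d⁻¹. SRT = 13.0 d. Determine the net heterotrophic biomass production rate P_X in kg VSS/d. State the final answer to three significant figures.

Y_obs = Y / (1 + k_d θ_c) = 0.553 / (1 + 0.102 × 13.0) = 0.553 / 2.326 = 0.2377.
Substrate removed = Q·(S₀ − S) = 1370 m³/d × (1130 − 6.78) g/m³ = 1.54×10^6 g/d = 1539 kg/d.
P_X = Y_obs · Q(S₀ − S) = 0.2377 × 1539 = 365.8 kg VSS/d.

P_X ≈ 366 kg VSS/d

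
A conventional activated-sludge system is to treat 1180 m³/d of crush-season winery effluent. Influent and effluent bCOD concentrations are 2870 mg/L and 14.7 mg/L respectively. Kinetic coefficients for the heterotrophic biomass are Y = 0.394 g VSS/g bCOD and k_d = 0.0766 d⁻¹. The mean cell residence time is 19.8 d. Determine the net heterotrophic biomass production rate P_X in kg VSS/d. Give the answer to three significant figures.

P_X ≈ 527 kg VSS/d

Y_obs = Y / (1 + k_d θ_c) = 0.394 / (1 + 0.0766 × 19.8) = 0.394 / 2.517 = 0.1566.
Q·(S₀ − S) = 1180 × (2870 − 14.7) × 10⁻³ = 3369 kg/d removed.
Biomass produced: P_X = Y_obs·Q·ΔS = 0.1566 × 3369 ≈ 527.5 kg VSS/d.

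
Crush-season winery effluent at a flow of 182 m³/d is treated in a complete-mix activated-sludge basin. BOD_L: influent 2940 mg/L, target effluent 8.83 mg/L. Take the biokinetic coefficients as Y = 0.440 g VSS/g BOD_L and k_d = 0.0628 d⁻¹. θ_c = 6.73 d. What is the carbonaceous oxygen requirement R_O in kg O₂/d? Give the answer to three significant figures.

R_O ≈ 299 kg O₂/d

Observed yield with endogenous decay: Y_obs = Y / (1 + k_d·θ_c) = 0.440 / (1 + 0.0628 × 6.73) = 0.440 / 1.423 = 0.3093 g VSS/g BOD_L.
Mass of BOD_L removed per day: Q(S₀ − S) = 182 × 2931 g/m³ = 533.5 kg/d.
P_X = Y_obs·Q·(S₀ − S) = 0.3093 × 533.5 = 165.0 kg VSS/d.
R_O = Q·(S₀ − S) − 1.42·P_X = 533.5 − 1.42 × 165.0 = 299.2 kg O₂/d.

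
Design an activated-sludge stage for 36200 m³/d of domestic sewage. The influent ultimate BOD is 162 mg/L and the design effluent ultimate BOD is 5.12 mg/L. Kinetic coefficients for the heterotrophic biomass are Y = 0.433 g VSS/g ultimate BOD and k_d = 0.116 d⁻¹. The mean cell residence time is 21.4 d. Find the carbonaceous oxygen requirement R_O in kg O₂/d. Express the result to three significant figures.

R_O ≈ 4680 kg O₂/d

Y_obs = Y / (1 + k_d θ_c) = 0.433 / (1 + 0.116 × 21.4) = 0.433 / 3.482 = 0.1243.
ΔS = 162 − 5.12 = 156.9 mg/L, so the substrate removal rate is 36200 × 156.9/1000 = 5679 kg ultimate BOD/d.
Net sludge production P_X = 0.1243 × 5679 = 706.1 kg VSS/d.
R_O = Q·ΔS − 1.42 P_X = 5679 − 1003 = 4676 kg O₂/d.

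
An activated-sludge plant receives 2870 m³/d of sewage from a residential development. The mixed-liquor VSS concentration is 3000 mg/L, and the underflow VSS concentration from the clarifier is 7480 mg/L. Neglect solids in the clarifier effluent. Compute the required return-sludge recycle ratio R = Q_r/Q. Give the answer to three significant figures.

Solids balance on the clarifier gives (1+R)X = R·X_r, so R = X/(X_r − X) = 3000 / (7480 − 3000) = 0.6696.

R ≈ 0.670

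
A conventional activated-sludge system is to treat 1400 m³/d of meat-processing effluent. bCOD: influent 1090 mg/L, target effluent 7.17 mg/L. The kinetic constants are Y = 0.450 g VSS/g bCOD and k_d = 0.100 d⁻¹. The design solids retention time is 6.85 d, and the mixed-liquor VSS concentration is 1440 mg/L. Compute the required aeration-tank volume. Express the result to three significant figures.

Rearranging the biomass balance for a CMAS with decay, V = Y·Q·ΔS·θ_c / [X·(1+k_d θ_c)] = 0.450 × 1400 × (1090 − 7.17) × 6.85 / [1440 × (1 + 0.100 × 6.85)] = 4.67×10^6 / 2426 = 1926 m³.

V ≈ 1930 m³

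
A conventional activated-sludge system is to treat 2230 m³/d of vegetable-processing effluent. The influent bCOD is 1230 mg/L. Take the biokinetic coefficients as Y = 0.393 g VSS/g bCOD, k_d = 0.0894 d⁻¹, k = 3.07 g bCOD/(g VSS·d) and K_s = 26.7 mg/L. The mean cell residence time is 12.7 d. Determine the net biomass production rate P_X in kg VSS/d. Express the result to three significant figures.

P_X ≈ 503 kg VSS/d

Effluent substrate depends only on kinetics and SRT: S = K_s(1 + k_d θ_c) / [θ_c(Yk − k_d) − 1] = 26.7 × (1 + 0.0894 × 12.7) / [12.7 × (0.393 × 3.07 − 0.0894) − 1] = 57.01 / 13.19 = 4.323 mg/L.
Correct the yield for decay: Y_obs = Y/(1 + k_d θ_c) = 0.393 / (1 + 0.0894 × 12.7) = 0.393 / 2.135 = 0.1840.
Substrate removed = Q·(S₀ − S) = 2230 m³/d × (1230 − 4.32) g/m³ = 2.73×10^6 g/d = 2733 kg/d.
P_X = Y_obs · Q(S₀ − S) = 0.1840 × 2733 = 503.0 kg VSS/d.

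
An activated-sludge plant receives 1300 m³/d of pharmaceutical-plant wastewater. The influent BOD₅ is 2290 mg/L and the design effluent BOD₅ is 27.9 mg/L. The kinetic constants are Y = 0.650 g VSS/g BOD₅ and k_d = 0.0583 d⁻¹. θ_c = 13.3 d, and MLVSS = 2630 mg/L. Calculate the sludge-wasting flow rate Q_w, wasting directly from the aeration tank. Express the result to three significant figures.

From the SRT design equation V = Y Q (S₀−S) θ_c / [X (1 + k_d θ_c)] = 0.650 × 1300 × (2290 − 27.9) × 13.3 / [2630 × (1 + 0.0583 × 13.3)] = 2.54×10^7 / 4669 = 5445 m³.
For wasting at MLVSS concentration, Q_w = V/θ_c = 5445/13.3 = 409.4 m³/d.

Q_w ≈ 409 m³/d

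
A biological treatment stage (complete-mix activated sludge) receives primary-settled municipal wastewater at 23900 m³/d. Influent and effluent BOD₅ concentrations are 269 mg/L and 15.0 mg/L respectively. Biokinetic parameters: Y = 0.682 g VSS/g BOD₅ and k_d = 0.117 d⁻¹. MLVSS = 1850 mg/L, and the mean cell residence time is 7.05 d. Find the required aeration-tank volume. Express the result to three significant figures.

V ≈ 8650 m³

Steady-state biomass mass balance: V·X·(1 + k_d·θ_c) = Y·Q·(S₀ − S)·θ_c, so V = 0.682 × 23900 × (269 − 15.0) × 7.05 / [1850 × (1 + 0.117 × 7.05)] = 2.92×10^7 / 3376 = 8646 m³.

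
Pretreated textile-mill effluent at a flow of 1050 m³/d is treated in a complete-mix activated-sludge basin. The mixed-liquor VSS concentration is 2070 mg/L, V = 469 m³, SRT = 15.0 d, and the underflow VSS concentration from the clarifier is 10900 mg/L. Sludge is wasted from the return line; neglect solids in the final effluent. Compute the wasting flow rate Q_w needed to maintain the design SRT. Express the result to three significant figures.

θ_c = V·X/(Q_w·X_r) when wasting from the recycle, so Q_w = V·X/(θ_c·X_r) = 469.0 × 2070 / (15.0 × 10900) = 5.938 m³/d.

Q_w ≈ 5.94 m³/d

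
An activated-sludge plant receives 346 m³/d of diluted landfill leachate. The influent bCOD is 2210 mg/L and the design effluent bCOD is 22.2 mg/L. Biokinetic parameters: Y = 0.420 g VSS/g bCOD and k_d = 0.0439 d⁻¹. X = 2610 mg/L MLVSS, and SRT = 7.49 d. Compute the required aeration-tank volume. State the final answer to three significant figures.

V ≈ 687 m³

Rearranging the biomass balance for a CMAS with decay, V = Y·Q·ΔS·θ_c / [X·(1+k_d θ_c)] = 0.420 × 346 × (2210 − 22.2) × 7.49 / [2610 × (1 + 0.0439 × 7.49)] = 2.38×10^6 / 3468 = 686.6 m³.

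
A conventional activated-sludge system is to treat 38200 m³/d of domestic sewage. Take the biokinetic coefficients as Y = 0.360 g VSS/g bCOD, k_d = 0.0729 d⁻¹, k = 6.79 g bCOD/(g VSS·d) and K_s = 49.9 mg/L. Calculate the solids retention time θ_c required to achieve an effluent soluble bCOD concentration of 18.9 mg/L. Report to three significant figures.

θ_c ≈ 1.67 d

At the target effluent, Y k S/(K_s+S) = 0.360×6.79×18.9/68.80 = 0.6715 d⁻¹.
Then 1/θ_c = μ − k_d = 0.6715 − 0.0729 = 0.5986 d⁻¹, giving θ_c = 1.671 d.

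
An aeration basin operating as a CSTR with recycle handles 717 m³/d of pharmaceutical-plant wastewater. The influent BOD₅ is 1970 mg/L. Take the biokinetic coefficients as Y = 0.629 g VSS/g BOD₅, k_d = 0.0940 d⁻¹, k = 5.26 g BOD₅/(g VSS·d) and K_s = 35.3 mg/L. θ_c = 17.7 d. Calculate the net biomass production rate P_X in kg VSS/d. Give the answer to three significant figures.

For a completely mixed reactor with recycle the Lawrence–McCarty relation gives S = K_s·(1 + k_d·θ_c) / [θ_c·(Y·k − k_d) − 1] = 35.3 × (1 + 0.0940 × 17.7) / [17.7 × (0.629 × 5.26 − 0.0940) − 1] = 94.03 / 55.90 = 1.682 mg/L.
Y_obs = Y / (1 + k_d θ_c) = 0.629 / (1 + 0.0940 × 17.7) = 0.629 / 2.664 = 0.2361.
Mass of BOD₅ removed per day: Q(S₀ − S) = 717 × 1968 g/m³ = 1411 kg/d.
Biomass produced: P_X = Y_obs·Q·ΔS = 0.2361 × 1411 ≈ 333.2 kg VSS/d.

P_X ≈ 333 kg VSS/d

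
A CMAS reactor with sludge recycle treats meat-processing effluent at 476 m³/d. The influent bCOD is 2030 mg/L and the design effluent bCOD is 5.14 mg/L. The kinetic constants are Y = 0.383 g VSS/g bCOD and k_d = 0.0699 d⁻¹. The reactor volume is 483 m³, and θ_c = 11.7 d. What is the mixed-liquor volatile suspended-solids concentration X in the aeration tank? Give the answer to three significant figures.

X = Y·Q·ΔS·θ_c / [V·(1 + k_d θ_c)] = 0.383 × 476 × (2030 − 5.14) × 11.7 / [483 × (1 + 0.0699 × 11.7)] = 4919 mg/L.

X ≈ 4920 mg/L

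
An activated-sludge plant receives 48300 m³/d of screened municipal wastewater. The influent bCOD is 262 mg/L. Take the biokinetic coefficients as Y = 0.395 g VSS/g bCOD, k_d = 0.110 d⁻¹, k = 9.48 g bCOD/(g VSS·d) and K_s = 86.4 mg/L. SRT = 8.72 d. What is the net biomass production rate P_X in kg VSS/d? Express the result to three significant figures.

Effluent substrate depends only on kinetics and SRT: S = K_s(1 + k_d θ_c) / [θ_c(Yk − k_d) − 1] = 86.4 × (1 + 0.110 × 8.72) / [8.72 × (0.395 × 9.48 − 0.110) − 1] = 169.3 / 30.69 = 5.515 mg/L.
Correct the yield for decay: Y_obs = Y/(1 + k_d θ_c) = 0.395 / (1 + 0.110 × 8.72) = 0.395 / 1.959 = 0.2016.
Substrate removed = Q·(S₀ − S) = 48300 m³/d × (262 − 5.51) g/m³ = 1.24×10^7 g/d = 12388 kg/d.
Net biomass production P_X = Y_obs × Q·(S₀ − S) = 0.2016 × 12388 = 2498 kg VSS/d.

P_X ≈ 2500 kg VSS/d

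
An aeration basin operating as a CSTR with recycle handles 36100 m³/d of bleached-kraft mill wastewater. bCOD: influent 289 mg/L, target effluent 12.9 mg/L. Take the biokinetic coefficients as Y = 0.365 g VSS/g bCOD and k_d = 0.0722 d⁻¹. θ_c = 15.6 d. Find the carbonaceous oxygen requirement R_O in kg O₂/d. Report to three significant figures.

R_O ≈ 7540 kg O₂/d

The observed yield is Y_obs = Y/(1 + k_d·θ_c) = 0.365 / (1 + 0.0722 × 15.6) = 0.365 / 2.126 = 0.1717 g VSS per g bCOD removed.
Q·(S₀ − S) = 36100 × (289 − 12.9) × 10⁻³ = 9967 kg/d removed.
Biomass synthesised: P_X = Y_obs × 9967 = 1711 kg VSS/d.
R_O = Q·(S₀ − S) − 1.42·P_X = 9967 − 1.42 × 1711 = 7538 kg O₂/d.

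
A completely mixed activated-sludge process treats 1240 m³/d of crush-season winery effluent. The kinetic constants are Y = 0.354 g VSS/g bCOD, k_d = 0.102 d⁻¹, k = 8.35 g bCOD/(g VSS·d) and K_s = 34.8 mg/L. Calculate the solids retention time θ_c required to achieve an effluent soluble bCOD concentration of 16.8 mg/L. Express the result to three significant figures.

At the target effluent, Y k S/(K_s+S) = 0.354×8.35×16.8/51.60 = 0.9624 d⁻¹.
Then 1/θ_c = μ − k_d = 0.9624 − 0.102 = 0.8604 d⁻¹, giving θ_c = 1.162 d.

θ_c ≈ 1.16 d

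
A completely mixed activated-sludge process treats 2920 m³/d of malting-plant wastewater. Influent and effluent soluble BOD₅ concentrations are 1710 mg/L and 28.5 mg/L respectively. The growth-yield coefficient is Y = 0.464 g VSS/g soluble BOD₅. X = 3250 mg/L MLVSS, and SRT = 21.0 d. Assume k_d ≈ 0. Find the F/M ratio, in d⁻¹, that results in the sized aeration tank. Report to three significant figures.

V·X = Y·Q·ΔS·θ_c gives V = 0.464 × 2920 × (1710 − 28.5) × 21.0 / 3250 = 14721 m³.
F/M = Q·S₀ / (V·X) = 2920 × 1710 / (14721 × 3250) = 0.1044 g soluble BOD₅·(g VSS·d)⁻¹.

F/M ≈ 0.104 d⁻¹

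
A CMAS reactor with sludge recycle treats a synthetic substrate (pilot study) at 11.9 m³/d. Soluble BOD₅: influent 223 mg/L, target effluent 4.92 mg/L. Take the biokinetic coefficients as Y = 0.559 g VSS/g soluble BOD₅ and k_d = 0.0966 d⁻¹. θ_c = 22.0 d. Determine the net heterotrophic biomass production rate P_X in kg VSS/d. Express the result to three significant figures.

P_X ≈ 0.464 kg VSS/d

The observed yield is Y_obs = Y/(1 + k_d·θ_c) = 0.559 / (1 + 0.0966 × 22.0) = 0.559 / 3.125 = 0.1789 g VSS per g soluble BOD₅ removed.
Mass of soluble BOD₅ removed per day: Q(S₀ − S) = 11.9 × 218.1 g/m³ = 2.595 kg/d.
So the net sludge growth is P_X = 0.1789 × 2.595 = 0.4642 kg VSS/d.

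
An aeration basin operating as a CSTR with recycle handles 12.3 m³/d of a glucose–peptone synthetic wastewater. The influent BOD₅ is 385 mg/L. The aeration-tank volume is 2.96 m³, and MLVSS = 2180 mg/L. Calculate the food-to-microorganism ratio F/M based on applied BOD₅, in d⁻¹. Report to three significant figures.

F/M = Q·S₀ / (V·X) = 12.3 × 385 / (2.960 × 2180) = 0.7339 g BOD₅·(g VSS·d)⁻¹.

F/M ≈ 0.734 d⁻¹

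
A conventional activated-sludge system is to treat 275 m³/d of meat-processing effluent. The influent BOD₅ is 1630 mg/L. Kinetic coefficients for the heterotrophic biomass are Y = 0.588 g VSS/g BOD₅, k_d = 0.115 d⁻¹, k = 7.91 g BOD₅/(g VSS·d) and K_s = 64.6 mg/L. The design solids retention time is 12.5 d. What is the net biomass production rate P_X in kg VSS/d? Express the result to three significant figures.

P_X ≈ 108 kg VSS/d

Effluent substrate depends only on kinetics and SRT: S = K_s(1 + k_d θ_c) / [θ_c(Yk − k_d) − 1] = 64.6 × (1 + 0.115 × 12.5) / [12.5 × (0.588 × 7.91 − 0.115) − 1] = 157.5 / 55.70 = 2.827 mg/L.
Correct the yield for decay: Y_obs = Y/(1 + k_d θ_c) = 0.588 / (1 + 0.115 × 12.5) = 0.588 / 2.438 = 0.2412.
Mass of BOD₅ removed per day: Q(S₀ − S) = 275 × 1627 g/m³ = 447.5 kg/d.
P_X = Y_obs · Q(S₀ − S) = 0.2412 × 447.5 = 107.9 kg VSS/d.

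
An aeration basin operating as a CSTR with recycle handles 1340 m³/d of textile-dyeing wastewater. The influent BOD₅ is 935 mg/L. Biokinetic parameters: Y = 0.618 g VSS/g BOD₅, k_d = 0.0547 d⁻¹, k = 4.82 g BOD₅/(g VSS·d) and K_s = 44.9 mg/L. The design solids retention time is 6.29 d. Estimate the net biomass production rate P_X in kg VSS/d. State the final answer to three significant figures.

P_X ≈ 574 kg VSS/d

For a completely mixed reactor with recycle the Lawrence–McCarty relation gives S = K_s·(1 + k_d·θ_c) / [θ_c·(Y·k − k_d) − 1] = 44.9 × (1 + 0.0547 × 6.29) / [6.29 × (0.618 × 4.82 − 0.0547) − 1] = 60.35 / 17.39 = 3.470 mg/L.
The observed yield is Y_obs = Y/(1 + k_d·θ_c) = 0.618 / (1 + 0.0547 × 6.29) = 0.618 / 1.344 = 0.4598 g VSS per g BOD₅ removed.
Mass of BOD₅ removed per day: Q(S₀ − S) = 1340 × 931.5 g/m³ = 1248 kg/d.
Net biomass production P_X = Y_obs × Q·(S₀ − S) = 0.4598 × 1248 = 573.9 kg VSS/d.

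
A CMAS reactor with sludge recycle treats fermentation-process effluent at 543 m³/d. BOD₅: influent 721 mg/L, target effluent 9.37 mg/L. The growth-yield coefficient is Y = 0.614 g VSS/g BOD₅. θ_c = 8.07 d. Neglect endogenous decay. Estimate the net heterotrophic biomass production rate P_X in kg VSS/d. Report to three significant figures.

No decay correction is needed, so Y_obs = Y = 0.614.
Mass of BOD₅ removed per day: Q(S₀ − S) = 543 × 711.6 g/m³ = 386.4 kg/d.
So the net sludge growth is P_X = 0.6140 × 386.4 = 237.3 kg VSS/d.

P_X ≈ 237 kg VSS/d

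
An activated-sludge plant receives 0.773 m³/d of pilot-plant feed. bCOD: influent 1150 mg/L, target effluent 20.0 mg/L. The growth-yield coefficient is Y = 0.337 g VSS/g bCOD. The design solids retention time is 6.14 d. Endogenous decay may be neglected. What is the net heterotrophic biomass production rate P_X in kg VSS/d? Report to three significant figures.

No decay correction is needed, so Y_obs = Y = 0.337.
Mass of bCOD removed per day: Q(S₀ − S) = 0.773 × 1130 g/m³ = 0.8735 kg/d.
Net biomass production P_X = Y_obs × Q·(S₀ − S) = 0.3370 × 0.8735 = 0.2944 kg VSS/d.

P_X ≈ 0.294 kg VSS/d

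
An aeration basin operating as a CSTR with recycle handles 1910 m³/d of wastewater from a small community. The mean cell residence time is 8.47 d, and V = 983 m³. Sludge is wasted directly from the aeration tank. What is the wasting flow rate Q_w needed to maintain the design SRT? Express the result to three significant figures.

With mixed-liquor wasting, θ_c = V/Q_w, so Q_w = V/θ_c = 983.0/8.47 = 116.1 m³/d.

Q_w ≈ 116 m³/d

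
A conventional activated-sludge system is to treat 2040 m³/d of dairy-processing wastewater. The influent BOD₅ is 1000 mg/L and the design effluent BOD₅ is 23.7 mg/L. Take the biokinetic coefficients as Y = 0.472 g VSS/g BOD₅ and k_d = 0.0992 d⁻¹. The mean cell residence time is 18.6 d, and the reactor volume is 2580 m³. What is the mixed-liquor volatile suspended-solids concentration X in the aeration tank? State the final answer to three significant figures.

Solving the biomass balance for X: X = Y Q (S₀−S) θ_c / [V (1+k_d θ_c)] = 0.472 × 2040 × (1000 − 23.7) × 18.6 / [2580 × (1 + 0.0992 × 18.6)] = 2382 mg/L.

X ≈ 2380 mg/L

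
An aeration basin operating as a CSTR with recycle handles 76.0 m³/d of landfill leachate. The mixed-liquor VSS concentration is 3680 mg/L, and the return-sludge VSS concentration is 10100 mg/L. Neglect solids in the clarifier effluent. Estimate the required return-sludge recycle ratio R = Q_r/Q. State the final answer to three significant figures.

R = Q_r/Q = X/(X_r − X) = 3680 / (10100 − 3680) = 0.5732.

R ≈ 0.573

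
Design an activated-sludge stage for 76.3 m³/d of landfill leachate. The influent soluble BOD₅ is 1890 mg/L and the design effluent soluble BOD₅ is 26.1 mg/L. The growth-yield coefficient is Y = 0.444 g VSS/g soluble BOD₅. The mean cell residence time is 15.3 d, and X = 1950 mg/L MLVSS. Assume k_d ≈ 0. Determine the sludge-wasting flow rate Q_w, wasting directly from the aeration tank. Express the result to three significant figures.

With k_d = 0 the design equation reduces to V = Y Q (S₀−S) θ_c / X = 0.444 × 76.3 × (1890 − 26.1) × 15.3 / 1950 = 495.4 m³.
For wasting at MLVSS concentration, Q_w = V/θ_c = 495.4/15.3 = 32.38 m³/d.

Q_w ≈ 32.4 m³/d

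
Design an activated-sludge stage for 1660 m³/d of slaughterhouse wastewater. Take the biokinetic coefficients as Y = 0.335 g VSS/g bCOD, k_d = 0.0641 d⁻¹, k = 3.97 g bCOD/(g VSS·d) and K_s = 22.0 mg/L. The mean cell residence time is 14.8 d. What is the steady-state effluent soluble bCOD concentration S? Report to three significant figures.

S ≈ 2.42 mg/L

Effluent substrate depends only on kinetics and SRT: S = K_s(1 + k_d θ_c) / [θ_c(Yk − k_d) − 1] = 22.0 × (1 + 0.0641 × 14.8) / [14.8 × (0.335 × 3.97 − 0.0641) − 1] = 42.87 / 17.73 = 2.417 mg/L.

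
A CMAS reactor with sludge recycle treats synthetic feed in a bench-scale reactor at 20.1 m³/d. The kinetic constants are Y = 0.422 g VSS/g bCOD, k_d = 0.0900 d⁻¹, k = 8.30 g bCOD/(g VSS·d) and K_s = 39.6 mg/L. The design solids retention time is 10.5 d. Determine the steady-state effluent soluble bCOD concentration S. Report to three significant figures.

Effluent substrate depends only on kinetics and SRT: S = K_s(1 + k_d θ_c) / [θ_c(Yk − k_d) − 1] = 39.6 × (1 + 0.0900 × 10.5) / [10.5 × (0.422 × 8.30 − 0.0900) − 1] = 77.02 / 34.83 = 2.211 mg/L.

S ≈ 2.21 mg/L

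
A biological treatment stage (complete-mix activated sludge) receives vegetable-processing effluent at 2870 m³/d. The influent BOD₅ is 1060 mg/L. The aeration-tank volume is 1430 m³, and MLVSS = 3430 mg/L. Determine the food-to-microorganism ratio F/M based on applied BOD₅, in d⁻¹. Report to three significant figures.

F/M = applied load / biomass = Q·S₀/(V·X) = 2870 × 1060 / (1430 × 3430) = 0.6202 d⁻¹.

F/M ≈ 0.620 d⁻¹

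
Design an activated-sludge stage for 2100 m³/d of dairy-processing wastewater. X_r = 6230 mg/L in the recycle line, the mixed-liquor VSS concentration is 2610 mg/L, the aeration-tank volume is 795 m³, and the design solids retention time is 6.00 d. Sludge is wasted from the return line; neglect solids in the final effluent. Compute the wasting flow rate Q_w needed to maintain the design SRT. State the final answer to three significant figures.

Wasting from the return line (neglecting effluent solids): Q_w = V·X / (θ_c·X_r) = 795.0 × 2610 / (6.00 × 6230) = 55.51 m³/d.

Q_w ≈ 55.5 m³/d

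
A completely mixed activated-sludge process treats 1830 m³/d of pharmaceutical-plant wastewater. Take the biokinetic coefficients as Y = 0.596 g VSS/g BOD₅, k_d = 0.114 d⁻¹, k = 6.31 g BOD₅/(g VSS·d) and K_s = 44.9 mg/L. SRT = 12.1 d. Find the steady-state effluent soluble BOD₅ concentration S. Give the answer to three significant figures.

For a completely mixed reactor with recycle the Lawrence–McCarty relation gives S = K_s·(1 + k_d·θ_c) / [θ_c·(Y·k − k_d) − 1] = 44.9 × (1 + 0.114 × 12.1) / [12.1 × (0.596 × 6.31 − 0.114) − 1] = 106.8 / 43.13 = 2.477 mg/L.

S ≈ 2.48 mg/L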